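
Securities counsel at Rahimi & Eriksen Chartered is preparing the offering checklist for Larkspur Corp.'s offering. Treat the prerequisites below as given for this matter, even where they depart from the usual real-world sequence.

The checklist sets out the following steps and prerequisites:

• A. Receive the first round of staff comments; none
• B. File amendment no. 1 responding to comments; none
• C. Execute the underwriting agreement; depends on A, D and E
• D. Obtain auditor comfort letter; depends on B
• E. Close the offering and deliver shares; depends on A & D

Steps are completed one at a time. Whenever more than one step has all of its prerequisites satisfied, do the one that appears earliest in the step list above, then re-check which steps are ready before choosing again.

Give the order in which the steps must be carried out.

Nothing is required for A and B. A is listed earlier → A first.
That leaves B as the only ready step → B.
D needed B, now all done → D.
Next only E has its prerequisites met → E.
C needed A, D and E, now all done → C.

A → B → D → E → C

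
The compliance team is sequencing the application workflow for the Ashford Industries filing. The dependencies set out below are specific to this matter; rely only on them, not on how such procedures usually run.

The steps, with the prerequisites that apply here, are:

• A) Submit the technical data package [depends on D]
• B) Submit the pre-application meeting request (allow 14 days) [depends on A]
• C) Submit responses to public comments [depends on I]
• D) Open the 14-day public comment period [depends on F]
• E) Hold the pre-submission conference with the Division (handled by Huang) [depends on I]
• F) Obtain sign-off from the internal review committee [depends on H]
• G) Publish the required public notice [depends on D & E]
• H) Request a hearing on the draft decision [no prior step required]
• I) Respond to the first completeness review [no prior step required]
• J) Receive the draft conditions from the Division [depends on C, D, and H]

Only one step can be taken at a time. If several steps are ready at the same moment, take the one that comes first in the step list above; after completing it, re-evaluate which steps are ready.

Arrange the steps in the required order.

H F D A B I C E G J

H and I have no prerequisites; H is listed earlier, so H is first.
F now also ready, so the ready set is {F, I}; F is listed earlier → F.
Ready: D and I. D is listed earlier → D.
Now A and I have their prerequisites met. A is listed earlier, so A next.
Now B and I have their prerequisites met. B is listed earlier, so B next.
Next only I has its prerequisites met → I.
Ready: C and E. C is listed earlier → C.
J now also ready, so the ready set is {E, J}; E is listed earlier → E.
Ready: G and J. G is listed earlier → G.
J needed C, D and H, now all done → J.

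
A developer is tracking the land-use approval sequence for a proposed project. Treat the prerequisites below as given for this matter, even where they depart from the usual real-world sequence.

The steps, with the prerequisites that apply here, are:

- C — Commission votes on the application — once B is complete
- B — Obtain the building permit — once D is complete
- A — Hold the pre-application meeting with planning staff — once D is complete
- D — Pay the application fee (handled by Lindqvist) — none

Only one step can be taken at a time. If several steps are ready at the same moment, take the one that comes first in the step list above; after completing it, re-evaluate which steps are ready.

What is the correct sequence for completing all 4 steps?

Only D has no prerequisites, so it is first.
Now B and A have their prerequisites met. B is listed earlier, so B next.
Ready: C and A. C is listed earlier → C.
That leaves A as the only ready step → A.

D, B, C, A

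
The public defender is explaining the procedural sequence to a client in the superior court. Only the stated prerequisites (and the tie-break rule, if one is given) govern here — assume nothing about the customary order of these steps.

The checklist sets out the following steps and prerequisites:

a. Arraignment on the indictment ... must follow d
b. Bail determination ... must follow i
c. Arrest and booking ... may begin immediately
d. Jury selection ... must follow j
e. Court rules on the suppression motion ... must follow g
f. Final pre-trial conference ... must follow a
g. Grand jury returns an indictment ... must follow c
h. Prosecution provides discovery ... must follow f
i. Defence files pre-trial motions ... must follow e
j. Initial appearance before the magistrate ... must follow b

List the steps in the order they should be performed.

c, g, e, i, b, j, d, a, f, h

c has no prerequisites → c first.
g is the only step now ready → g.
e needed g, now all done → e.
i needed e, now all done → i.
b needed i, now all done → b.
That leaves j as the only ready step → j.
d is the only step now ready → d.
a needed d, now all done → a.
Next only f has its prerequisites met → f.
h is the only step now ready → h.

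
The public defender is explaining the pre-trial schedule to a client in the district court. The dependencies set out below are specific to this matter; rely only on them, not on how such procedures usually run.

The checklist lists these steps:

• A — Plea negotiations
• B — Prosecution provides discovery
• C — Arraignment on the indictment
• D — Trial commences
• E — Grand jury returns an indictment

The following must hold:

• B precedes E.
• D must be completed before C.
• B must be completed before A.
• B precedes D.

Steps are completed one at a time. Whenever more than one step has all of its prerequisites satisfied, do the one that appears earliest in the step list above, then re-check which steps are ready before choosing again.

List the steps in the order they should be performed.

B, A, D, C, E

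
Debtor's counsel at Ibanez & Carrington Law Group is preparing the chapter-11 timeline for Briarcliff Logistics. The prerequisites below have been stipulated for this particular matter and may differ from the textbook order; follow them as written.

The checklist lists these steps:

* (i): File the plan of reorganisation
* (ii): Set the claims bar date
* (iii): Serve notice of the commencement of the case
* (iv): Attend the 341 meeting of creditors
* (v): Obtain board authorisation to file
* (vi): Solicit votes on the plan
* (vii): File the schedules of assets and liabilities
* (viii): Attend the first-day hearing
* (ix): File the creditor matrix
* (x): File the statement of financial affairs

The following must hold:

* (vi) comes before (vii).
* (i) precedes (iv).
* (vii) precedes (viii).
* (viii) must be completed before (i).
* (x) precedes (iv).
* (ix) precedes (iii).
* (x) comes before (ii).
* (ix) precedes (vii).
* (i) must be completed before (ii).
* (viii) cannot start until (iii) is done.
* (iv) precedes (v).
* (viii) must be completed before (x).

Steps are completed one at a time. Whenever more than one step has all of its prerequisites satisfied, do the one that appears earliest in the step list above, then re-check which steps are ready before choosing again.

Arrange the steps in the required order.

(vi) → (ix) → (iii) → (vii) → (viii) → (i) → (x) → (ii) → (iv) → (v)

(vi) and (ix) have no prerequisites; (vi) is listed earlier, so (vi) is first.
(ix) is the only step now ready → (ix).
Ready: (iii) and (vii). (iii) is listed earlier → (iii).
(vii) is the only step now ready → (vii).
Next only (viii) has its prerequisites met → (viii).
Now (i) and (x) have their prerequisites met. (i) is listed earlier, so (i) next.
That leaves (x) as the only ready step → (x).
(ii) and (iv) are both available; (ii) is listed earlier → (ii).
(iv) is the only step now ready → (iv).
(v) is the only step now ready → (v).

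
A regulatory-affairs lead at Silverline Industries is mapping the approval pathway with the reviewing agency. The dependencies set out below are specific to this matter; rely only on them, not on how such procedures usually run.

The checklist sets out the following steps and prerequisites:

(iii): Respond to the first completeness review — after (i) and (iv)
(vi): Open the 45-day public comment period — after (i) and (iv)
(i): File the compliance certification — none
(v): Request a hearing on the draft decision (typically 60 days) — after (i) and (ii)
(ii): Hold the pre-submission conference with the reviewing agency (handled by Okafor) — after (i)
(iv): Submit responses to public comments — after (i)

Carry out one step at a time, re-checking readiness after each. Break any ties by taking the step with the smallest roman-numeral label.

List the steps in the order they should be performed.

(i), (ii), (iv), (iii), (v), (vi)

Only (i) has no prerequisites, so it is first.
Now (ii) and (iv) have their prerequisites met. (ii) has the earlier label, so (ii) next.
Now (iv) and (v) have their prerequisites met. (iv) has the earlier label, so (iv) next.
(iii) and (vi) now also ready, so the ready set is {(iii), (v), (vi)}; (iii) has the earlier label → (iii).
Now (v) and (vi) have their prerequisites met. (v) has the earlier label, so (v) next.
(vi) is the only step now ready → (vi).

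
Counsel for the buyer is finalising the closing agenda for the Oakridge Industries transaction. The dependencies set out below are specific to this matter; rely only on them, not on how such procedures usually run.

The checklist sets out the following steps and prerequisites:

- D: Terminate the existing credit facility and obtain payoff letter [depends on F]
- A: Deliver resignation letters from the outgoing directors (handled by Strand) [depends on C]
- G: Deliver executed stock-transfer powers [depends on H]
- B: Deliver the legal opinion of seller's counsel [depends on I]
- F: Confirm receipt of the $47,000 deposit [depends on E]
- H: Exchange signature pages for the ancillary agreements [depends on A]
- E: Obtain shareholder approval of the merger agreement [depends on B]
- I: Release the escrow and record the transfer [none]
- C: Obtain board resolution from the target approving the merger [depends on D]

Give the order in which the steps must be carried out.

I is the only step with nothing outstanding, so it goes first.
B is the only step now ready → B.
E is the only step now ready → E.
F is the only step now ready → F.
D needed F, now all done → D.
Next only C has its prerequisites met → C.
A is the only step now ready → A.
Next only H has its prerequisites met → H.
Next only G has its prerequisites met → G.

I B E F D C A H G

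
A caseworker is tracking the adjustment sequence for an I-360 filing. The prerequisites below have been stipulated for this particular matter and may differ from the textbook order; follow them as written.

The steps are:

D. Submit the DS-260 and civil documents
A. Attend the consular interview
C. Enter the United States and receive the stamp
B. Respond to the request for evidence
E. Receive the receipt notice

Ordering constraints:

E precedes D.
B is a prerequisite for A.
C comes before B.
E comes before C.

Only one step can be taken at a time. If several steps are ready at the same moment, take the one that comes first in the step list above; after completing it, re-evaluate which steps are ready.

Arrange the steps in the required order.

E, D, C, B, A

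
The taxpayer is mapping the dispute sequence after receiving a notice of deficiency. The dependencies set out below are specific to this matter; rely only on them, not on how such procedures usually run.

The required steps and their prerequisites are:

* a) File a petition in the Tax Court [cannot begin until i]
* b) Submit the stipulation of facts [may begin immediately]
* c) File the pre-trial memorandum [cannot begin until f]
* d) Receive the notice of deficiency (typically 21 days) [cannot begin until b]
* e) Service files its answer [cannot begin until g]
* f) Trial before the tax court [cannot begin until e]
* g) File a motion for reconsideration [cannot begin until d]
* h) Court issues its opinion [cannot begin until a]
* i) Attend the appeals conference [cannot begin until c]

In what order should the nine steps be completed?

b d g e f c i a h

b is the only step with nothing outstanding, so it goes first.
Next only d has its prerequisites met → d.
g needed d, now all done → g.
e needed g, now all done → e.
Next only f has its prerequisites met → f.
c needed f, now all done → c.
That leaves i as the only ready step → i.
That leaves a as the only ready step → a.
That leaves h as the only ready step → h.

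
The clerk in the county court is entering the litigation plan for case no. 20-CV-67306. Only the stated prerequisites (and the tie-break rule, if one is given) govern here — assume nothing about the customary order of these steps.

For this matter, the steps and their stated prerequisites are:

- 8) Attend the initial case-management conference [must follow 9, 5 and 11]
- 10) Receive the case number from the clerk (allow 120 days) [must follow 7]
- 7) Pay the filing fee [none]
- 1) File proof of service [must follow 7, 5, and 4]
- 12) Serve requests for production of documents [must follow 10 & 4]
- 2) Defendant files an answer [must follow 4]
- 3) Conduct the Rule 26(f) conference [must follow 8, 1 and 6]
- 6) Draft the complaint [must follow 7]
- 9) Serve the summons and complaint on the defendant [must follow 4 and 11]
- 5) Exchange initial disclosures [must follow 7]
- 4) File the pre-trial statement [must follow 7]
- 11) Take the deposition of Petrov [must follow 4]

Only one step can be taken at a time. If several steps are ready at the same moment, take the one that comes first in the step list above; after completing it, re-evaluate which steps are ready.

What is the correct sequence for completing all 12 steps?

7 is the only step with nothing outstanding, so it goes first.
Ready: 10, 6, 5 and 4. 10 is listed earlier → 10.
Ready: 6, 5 and 4. 6 is listed earlier → 6.
Ready: 5 and 4. 5 is listed earlier → 5.
4 is the only step now ready → 4.
Ready: 1, 12, 2 and 11. 1 is listed earlier → 1.
12, 2 and 11 are all available; 12 is listed earlier → 12.
Ready: 2 and 11. 2 is listed earlier → 2.
11 is the only step now ready → 11.
Next only 9 has its prerequisites met → 9.
8 is the only step now ready → 8.
3 needed 8, 1 and 6, now all done → 3.

7 → 10 → 6 → 5 → 4 → 1 → 12 → 2 → 11 → 9 → 8 → 3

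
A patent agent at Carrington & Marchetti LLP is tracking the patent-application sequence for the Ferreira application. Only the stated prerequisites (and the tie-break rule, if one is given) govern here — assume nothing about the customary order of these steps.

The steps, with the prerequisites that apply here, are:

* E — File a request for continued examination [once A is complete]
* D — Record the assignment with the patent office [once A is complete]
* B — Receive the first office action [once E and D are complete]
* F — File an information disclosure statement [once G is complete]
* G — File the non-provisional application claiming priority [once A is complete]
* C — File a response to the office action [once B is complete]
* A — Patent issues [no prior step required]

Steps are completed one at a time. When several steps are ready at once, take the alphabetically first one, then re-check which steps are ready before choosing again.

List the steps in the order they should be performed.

Only A has no prerequisites, so it is first.
Ready: D, E and G. D has the earlier label → D.
Now E and G have their prerequisites met. E has the earlier label, so E next.
B now also ready, so the ready set is {B, G}; B has the earlier label → B.
C now also ready, so the ready set is {C, G}; C has the earlier label → C.
Next only G has its prerequisites met → G.
F needed G, now all done → F.

A → D → E → B → C → G → F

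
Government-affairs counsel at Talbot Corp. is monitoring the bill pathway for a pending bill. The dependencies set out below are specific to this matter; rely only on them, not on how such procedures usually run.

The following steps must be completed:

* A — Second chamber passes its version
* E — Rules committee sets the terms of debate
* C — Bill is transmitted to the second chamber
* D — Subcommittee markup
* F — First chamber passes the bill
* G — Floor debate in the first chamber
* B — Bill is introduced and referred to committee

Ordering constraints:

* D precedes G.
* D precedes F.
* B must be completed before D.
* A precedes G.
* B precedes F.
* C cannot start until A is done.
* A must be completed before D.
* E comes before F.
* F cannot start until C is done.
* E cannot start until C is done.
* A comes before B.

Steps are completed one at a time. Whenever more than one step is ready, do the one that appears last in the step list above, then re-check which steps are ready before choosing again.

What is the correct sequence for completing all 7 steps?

A has no prerequisites → A first.
B and C are both available; B is listed later → B.
Now D and C have their prerequisites met. D is listed later, so D next.
Now G and C have their prerequisites met. G is listed later, so G next.
Next only C has its prerequisites met → C.
Next only E has its prerequisites met → E.
That leaves F as the only ready step → F.

A → B → D → G → C → E → F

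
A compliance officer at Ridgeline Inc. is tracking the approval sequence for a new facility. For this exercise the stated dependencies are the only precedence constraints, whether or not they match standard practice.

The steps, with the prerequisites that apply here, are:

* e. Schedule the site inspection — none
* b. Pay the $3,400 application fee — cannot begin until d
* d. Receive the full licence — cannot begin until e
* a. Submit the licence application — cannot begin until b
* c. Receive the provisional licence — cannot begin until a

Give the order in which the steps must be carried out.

e has no prerequisites → e first.
d is the only step now ready → d.
That leaves b as the only ready step → b.
That leaves a as the only ready step → a.
c needed a, now all done → c.

e, d, b, a, c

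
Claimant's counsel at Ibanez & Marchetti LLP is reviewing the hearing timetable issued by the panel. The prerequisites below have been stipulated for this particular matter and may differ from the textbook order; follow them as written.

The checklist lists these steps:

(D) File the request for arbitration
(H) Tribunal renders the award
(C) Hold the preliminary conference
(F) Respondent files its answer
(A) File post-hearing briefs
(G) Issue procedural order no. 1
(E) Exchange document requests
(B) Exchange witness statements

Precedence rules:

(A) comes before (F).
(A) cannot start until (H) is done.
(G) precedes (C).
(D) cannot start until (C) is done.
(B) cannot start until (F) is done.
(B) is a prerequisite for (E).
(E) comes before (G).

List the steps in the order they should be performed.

Only (H) has no prerequisites, so it is first.
Next only (A) has its prerequisites met → (A).
(F) needed (A), now all done → (F).
(B) needed (F), now all done → (B).
Next only (E) has its prerequisites met → (E).
Next only (G) has its prerequisites met → (G).
(C) needed (G), now all done → (C).
Next only (D) has its prerequisites met → (D).

(H) (A) (F) (B) (E) (G) (C) (D)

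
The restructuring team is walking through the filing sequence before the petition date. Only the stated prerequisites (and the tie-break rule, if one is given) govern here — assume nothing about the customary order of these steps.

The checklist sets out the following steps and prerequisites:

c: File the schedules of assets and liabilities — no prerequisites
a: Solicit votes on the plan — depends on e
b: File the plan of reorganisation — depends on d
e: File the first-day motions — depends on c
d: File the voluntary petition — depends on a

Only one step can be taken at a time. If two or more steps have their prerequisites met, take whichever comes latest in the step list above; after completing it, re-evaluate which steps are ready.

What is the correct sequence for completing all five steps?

c e a d b

c has no prerequisites → c first.
That leaves e as the only ready step → e.
a needed e, now all done → a.
d needed a, now all done → d.
b needed d, now all done → b.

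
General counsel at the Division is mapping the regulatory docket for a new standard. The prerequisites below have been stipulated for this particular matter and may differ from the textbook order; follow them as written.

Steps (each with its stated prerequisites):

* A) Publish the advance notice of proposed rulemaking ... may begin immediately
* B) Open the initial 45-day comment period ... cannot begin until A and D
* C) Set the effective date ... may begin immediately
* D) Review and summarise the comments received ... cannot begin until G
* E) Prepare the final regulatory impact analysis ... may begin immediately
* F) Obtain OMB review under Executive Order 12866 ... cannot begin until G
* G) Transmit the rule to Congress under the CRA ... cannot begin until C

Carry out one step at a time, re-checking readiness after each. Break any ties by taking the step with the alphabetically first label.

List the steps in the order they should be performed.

A C E G D B F

A, C and E have no prerequisites; A has the earlier label, so A is first.
Now C and E have their prerequisites met. C has the earlier label, so C next.
G now also ready, so the ready set is {E, G}; E has the earlier label → E.
G needed C, now all done → G.
Ready: D and F. D has the earlier label → D.
B and F are both available; B has the earlier label → B.
F needed G, now all done → F.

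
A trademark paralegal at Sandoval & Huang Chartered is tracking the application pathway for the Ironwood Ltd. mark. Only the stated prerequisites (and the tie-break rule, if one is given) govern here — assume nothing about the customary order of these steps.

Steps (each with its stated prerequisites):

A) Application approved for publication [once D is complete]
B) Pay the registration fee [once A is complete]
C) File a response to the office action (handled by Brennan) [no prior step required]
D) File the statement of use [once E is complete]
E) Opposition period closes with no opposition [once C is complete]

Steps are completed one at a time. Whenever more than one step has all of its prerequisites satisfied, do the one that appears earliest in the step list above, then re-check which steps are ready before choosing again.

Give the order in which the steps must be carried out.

C is the only step with nothing outstanding, so it goes first.
That leaves E as the only ready step → E.
D needed E, now all done → D.
A is the only step now ready → A.
Next only B has its prerequisites met → B.

C E D A B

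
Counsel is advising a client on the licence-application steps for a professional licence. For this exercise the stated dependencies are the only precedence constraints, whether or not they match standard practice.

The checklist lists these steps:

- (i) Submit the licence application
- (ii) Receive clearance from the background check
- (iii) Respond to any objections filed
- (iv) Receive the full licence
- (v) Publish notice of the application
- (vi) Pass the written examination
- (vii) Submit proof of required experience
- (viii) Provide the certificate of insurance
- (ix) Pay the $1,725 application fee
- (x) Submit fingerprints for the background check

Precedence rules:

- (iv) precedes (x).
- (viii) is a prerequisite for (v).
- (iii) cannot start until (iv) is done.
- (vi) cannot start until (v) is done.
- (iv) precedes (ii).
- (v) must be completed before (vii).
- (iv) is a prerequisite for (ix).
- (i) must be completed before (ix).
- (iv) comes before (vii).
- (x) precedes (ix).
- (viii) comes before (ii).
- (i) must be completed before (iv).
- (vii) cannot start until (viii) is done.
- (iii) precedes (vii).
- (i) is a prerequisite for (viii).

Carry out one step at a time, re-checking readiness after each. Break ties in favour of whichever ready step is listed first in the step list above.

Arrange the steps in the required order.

(i) (iv) (iii) (viii) (ii) (v) (vi) (vii) (x) (ix)

(i) has no prerequisites → (i) first.
Ready: (iv) and (viii). (iv) is listed earlier → (iv).
(iii) and (x) now also ready, so the ready set is {(iii), (viii), (x)}; (iii) is listed earlier → (iii).
Ready: (viii) and (x). (viii) is listed earlier → (viii).
(ii), (v) and (x) are all available; (ii) is listed earlier → (ii).
Ready: (v) and (x). (v) is listed earlier → (v).
(vi) and (vii) now also ready, so the ready set is {(vi), (vii), (x)}; (vi) is listed earlier → (vi).
(vii) and (x) are both available; (vii) is listed earlier → (vii).
(x) is the only step now ready → (x).
(ix) is the only step now ready → (ix).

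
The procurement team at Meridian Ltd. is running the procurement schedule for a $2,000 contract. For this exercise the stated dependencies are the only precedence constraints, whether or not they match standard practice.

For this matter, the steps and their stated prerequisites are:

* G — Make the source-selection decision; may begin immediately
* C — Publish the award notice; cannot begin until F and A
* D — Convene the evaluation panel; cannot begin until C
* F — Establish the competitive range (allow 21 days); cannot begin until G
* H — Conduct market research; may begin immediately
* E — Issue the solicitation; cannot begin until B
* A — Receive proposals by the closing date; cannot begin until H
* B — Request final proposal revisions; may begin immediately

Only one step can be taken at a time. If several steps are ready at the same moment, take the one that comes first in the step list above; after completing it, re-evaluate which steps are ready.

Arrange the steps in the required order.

G, F, H, A, C, D, B, E

Nothing is required for G, H and B. G is listed earlier → G first.
F now also ready, so the ready set is {F, H, B}; F is listed earlier → F.
Ready: H and B. H is listed earlier → H.
A now also ready, so the ready set is {A, B}; A is listed earlier → A.
C now also ready, so the ready set is {C, B}; C is listed earlier → C.
D now also ready, so the ready set is {D, B}; D is listed earlier → D.
That leaves B as the only ready step → B.
That leaves E as the only ready step → E.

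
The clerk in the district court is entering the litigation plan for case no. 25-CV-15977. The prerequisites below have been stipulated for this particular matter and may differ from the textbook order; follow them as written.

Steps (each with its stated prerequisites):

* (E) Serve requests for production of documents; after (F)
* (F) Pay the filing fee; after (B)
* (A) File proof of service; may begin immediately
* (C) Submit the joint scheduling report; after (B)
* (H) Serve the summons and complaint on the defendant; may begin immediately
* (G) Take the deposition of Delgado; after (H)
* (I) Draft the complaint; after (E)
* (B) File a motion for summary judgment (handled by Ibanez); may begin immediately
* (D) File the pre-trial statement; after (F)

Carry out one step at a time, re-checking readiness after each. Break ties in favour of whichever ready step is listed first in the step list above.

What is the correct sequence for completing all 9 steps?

Nothing is required for (A), (H) and (B). (A) is listed earlier → (A) first.
(H) and (B) are both available; (H) is listed earlier → (H).
(G) now also ready, so the ready set is {(G), (B)}; (G) is listed earlier → (G).
Next only (B) has its prerequisites met → (B).
Now (F) and (C) have their prerequisites met. (F) is listed earlier, so (F) next.
(E) and (D) now also ready, so the ready set is {(E), (C), (D)}; (E) is listed earlier → (E).
Now (C), (I) and (D) have their prerequisites met. (C) is listed earlier, so (C) next.
(I) and (D) are both available; (I) is listed earlier → (I).
That leaves (D) as the only ready step → (D).

(A), (H), (G), (B), (F), (E), (C), (I), (D)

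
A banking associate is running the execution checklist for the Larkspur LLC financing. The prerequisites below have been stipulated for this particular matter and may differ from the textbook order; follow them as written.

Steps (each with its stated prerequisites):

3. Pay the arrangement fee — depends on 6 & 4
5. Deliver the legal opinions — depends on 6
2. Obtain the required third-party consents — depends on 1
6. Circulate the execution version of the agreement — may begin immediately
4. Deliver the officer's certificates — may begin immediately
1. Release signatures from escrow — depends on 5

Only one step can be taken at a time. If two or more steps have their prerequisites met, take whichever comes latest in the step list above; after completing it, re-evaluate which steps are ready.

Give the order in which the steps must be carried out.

4, 6, 5, 1, 2, 3

Nothing is required for 4 and 6. 4 is listed later → 4 first.
That leaves 6 as the only ready step → 6.
Ready: 5 and 3. 5 is listed later → 5.
1 and 3 are both available; 1 is listed later → 1.
Ready: 2 and 3. 2 is listed later → 2.
3 needed 4 and 6, now all done → 3.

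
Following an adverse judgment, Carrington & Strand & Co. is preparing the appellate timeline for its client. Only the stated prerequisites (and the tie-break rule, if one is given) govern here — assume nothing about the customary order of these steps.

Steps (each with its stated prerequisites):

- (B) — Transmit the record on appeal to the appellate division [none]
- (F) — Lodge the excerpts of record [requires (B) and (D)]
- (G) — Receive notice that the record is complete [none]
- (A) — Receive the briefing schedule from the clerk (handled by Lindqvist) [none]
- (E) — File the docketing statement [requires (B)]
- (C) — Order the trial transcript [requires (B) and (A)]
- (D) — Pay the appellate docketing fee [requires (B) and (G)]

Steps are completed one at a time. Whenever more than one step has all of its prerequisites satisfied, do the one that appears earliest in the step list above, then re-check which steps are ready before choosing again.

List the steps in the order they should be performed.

(B), (G), (A), (E), (C), (D), (F)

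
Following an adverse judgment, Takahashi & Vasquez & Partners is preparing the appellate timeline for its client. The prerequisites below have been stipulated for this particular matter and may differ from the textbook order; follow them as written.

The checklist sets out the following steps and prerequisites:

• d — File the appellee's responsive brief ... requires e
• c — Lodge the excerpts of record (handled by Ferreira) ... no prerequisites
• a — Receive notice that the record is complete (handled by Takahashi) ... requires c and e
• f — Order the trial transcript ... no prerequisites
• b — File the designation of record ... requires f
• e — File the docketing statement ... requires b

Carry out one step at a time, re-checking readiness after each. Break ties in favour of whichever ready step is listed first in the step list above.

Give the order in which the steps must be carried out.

c, f, b, e, d, a

c and f have no prerequisites; c is listed earlier, so c is first.
f is the only step now ready → f.
b needed f, now all done → b.
e needed b, now all done → e.
Ready: d and a. d is listed earlier → d.
a needed c and e, now all done → a.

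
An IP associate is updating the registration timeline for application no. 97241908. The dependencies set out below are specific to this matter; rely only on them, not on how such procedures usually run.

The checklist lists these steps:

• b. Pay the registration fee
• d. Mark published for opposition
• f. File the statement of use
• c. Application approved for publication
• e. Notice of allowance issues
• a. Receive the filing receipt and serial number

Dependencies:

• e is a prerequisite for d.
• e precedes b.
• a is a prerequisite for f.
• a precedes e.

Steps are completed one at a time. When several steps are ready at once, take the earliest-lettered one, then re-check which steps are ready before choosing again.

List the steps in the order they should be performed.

a and c have no prerequisites; a has the earlier label, so a is first.
e and f now also ready, so the ready set is {c, e, f}; c has the earlier label → c.
Ready: e and f. e has the earlier label → e.
b and d now also ready, so the ready set is {b, d, f}; b has the earlier label → b.
Ready: d and f. d has the earlier label → d.
Next only f has its prerequisites met → f.

a, c, e, b, d, f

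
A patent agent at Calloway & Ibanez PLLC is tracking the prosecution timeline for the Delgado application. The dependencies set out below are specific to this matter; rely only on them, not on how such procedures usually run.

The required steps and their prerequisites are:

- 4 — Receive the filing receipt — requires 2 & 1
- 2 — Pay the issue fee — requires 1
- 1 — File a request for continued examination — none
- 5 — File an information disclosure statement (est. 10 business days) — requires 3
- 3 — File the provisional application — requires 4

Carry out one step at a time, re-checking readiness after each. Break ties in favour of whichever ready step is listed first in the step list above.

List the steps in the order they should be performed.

1 2 4 3 5

1 has no prerequisites → 1 first.
2 needed 1, now all done → 2.
4 needed 2 and 1, now all done → 4.
3 is the only step now ready → 3.
Next only 5 has its prerequisites met → 5.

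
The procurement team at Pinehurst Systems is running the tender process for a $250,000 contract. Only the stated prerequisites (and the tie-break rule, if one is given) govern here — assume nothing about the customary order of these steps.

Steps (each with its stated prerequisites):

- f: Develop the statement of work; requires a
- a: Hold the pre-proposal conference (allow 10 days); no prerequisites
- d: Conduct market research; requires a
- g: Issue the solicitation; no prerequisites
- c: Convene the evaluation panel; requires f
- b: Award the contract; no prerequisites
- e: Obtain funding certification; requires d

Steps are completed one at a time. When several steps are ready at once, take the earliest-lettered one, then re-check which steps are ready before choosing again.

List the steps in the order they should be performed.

a, b and g have no prerequisites; a has the earlier label, so a is first.
Now b, d, f and g have their prerequisites met. b has the earlier label, so b next.
d, f and g are all available; d has the earlier label → d.
e now also ready, so the ready set is {e, f, g}; e has the earlier label → e.
Now f and g have their prerequisites met. f has the earlier label, so f next.
Ready: c and g. c has the earlier label → c.
That leaves g as the only ready step → g.

a b d e f c g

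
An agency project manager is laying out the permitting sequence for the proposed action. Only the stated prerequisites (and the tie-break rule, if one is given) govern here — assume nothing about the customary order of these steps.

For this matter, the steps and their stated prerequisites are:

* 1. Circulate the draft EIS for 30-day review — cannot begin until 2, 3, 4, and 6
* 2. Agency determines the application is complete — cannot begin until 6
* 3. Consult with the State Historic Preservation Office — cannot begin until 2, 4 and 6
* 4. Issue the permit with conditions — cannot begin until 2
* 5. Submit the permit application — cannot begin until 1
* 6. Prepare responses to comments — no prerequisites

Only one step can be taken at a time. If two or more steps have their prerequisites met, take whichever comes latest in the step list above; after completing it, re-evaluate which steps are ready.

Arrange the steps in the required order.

6, 2, 4, 3, 1, 5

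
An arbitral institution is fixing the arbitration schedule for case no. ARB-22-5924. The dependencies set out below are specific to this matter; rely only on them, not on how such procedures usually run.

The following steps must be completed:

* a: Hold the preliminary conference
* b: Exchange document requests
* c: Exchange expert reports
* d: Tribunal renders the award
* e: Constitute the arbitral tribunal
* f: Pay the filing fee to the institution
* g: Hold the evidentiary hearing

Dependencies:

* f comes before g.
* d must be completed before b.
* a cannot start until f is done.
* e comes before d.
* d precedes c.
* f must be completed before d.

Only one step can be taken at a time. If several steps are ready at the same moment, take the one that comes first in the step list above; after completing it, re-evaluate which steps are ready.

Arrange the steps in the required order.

e and f have no prerequisites; e is listed earlier, so e is first.
Next only f has its prerequisites met → f.
Ready: a, d and g. a is listed earlier → a.
Now d and g have their prerequisites met. d is listed earlier, so d next.
b and c now also ready, so the ready set is {b, c, g}; b is listed earlier → b.
Ready: c and g. c is listed earlier → c.
g needed f, now all done → g.

e → f → a → d → b → c → g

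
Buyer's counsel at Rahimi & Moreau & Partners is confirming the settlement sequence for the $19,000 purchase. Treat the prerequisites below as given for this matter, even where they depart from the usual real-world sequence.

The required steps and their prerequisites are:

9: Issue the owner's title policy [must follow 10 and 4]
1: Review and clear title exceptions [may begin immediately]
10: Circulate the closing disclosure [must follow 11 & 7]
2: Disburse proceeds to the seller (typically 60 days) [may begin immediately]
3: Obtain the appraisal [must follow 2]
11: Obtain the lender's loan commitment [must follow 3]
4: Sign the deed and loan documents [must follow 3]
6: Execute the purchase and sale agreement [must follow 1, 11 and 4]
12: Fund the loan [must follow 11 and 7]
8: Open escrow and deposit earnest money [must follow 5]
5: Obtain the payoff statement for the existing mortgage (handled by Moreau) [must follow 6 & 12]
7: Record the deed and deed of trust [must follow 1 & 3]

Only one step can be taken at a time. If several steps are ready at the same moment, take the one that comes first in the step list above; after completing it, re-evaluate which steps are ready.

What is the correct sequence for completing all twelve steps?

1 → 2 → 3 → 11 → 4 → 6 → 7 → 10 → 9 → 12 → 5 → 8

1 and 2 have no prerequisites; 1 is listed earlier, so 1 is first.
Next only 2 has its prerequisites met → 2.
3 needed 2, now all done → 3.
11, 4 and 7 are all available; 11 is listed earlier → 11.
Now 4 and 7 have their prerequisites met. 4 is listed earlier, so 4 next.
6 now also ready, so the ready set is {6, 7}; 6 is listed earlier → 6.
Next only 7 has its prerequisites met → 7.
Ready: 10 and 12. 10 is listed earlier → 10.
Ready: 9 and 12. 9 is listed earlier → 9.
12 needed 11 and 7, now all done → 12.
Next only 5 has its prerequisites met → 5.
That leaves 8 as the only ready step → 8.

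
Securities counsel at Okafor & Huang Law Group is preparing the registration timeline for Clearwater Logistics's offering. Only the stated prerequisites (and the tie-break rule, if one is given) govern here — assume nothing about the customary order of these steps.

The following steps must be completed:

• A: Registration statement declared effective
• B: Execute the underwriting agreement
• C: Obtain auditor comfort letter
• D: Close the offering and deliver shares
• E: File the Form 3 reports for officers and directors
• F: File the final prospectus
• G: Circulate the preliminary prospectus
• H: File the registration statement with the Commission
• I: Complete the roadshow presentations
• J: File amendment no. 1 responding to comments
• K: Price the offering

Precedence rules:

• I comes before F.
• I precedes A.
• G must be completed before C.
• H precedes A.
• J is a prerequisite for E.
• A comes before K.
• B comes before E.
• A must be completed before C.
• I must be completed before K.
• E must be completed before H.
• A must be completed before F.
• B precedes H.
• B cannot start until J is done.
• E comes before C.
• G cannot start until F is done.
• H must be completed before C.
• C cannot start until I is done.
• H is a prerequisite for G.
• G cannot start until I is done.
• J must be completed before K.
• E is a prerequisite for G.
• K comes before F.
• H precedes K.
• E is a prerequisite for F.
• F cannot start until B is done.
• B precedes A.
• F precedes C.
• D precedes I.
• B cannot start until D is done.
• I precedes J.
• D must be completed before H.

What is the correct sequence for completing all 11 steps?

D, I, J, B, E, H, A, K, F, G, C

D has no prerequisites → D first.
That leaves I as the only ready step → I.
J is the only step now ready → J.
That leaves B as the only ready step → B.
E needed B and J, now all done → E.
H needed B, D and E, now all done → H.
A needed B, H and I, now all done → A.
K needed A, H, I and J, now all done → K.
Next only F has its prerequisites met → F.
G needed E, F, H and I, now all done → G.
That leaves C as the only ready step → C.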